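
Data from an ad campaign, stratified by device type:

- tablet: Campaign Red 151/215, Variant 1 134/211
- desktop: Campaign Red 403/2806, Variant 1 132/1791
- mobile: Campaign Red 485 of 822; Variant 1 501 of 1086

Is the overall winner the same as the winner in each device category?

Yes

Tablet: Campaign Red 151/215 = 70.2%, Variant 1 134/211 = 63.5% → Campaign Red
Desktop: Campaign Red 403/2806 = 14.4%, Variant 1 132/1791 = 7.4% → Campaign Red
Mobile: Campaign Red 485/822 = 59.0%, Variant 1 501/1086 = 46.1% → Campaign Red
Overall: Campaign Red 1039/3843 = 27.0%, Variant 1 767/3088 = 24.8% → Campaign Red
Campaign Red wins overall and in every device group — no reversal.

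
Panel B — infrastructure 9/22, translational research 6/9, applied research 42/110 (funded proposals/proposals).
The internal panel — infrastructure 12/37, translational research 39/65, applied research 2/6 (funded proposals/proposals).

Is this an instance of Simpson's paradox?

Infrastructure: Panel B 9/22 = 40.9%, the internal panel 12/37 = 32.4% → Panel B
Translational research: Panel B 6/9 = 66.7%, the internal panel 39/65 = 60.0% → Panel B
Applied research: Panel B 42/110 = 38.2%, the internal panel 2/6 = 33.3% → Panel B
Overall: Panel B 57/141 = 40.4%, the internal panel 53/108 = 49.1% → the internal panel
Panel B wins each proposal group but the internal panel wins overall — the comparison reverses. Panel B's proposals skew toward applied research, which has a lower base rate.

Yes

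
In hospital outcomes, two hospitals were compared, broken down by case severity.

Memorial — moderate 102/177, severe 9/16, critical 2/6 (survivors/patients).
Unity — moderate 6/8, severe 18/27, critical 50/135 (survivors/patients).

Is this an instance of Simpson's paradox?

Yes

Moderate: Memorial 102/177 = 57.6%, Unity 6/8 = 75.0% → Unity
Severe: Memorial 9/16 = 56.2%, Unity 18/27 = 66.7% → Unity
Critical: Memorial 2/6 = 33.3%, Unity 50/135 = 37.0% → Unity
Overall: Memorial 113/199 = 56.8%, Unity 74/170 = 43.5% → Memorial
Unity wins each case group but Memorial wins overall — the comparison reverses. Unity's patients skew toward critical, which has a lower base rate.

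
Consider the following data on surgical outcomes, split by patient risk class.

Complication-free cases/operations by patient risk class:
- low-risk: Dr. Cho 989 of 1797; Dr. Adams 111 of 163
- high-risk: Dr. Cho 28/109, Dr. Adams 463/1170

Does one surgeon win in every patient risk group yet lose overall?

Yes

Low-risk: Dr. Cho 989/1797 = 55.0%, Dr. Adams 111/163 = 68.1% → Dr. Adams
High-risk: Dr. Cho 28/109 = 25.7%, Dr. Adams 463/1170 = 39.6% → Dr. Adams
Overall: Dr. Cho 1017/1906 = 53.4%, Dr. Adams 574/1333 = 43.1% → Dr. Cho
Dr. Adams wins each patient risk group but Dr. Cho wins overall — the comparison reverses. Dr. Adams's operations skew toward high-risk, which has a lower base rate.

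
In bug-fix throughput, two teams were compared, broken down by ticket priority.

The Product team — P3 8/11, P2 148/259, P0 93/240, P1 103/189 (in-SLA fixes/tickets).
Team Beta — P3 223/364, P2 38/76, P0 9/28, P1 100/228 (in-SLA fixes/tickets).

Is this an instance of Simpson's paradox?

Yes

P3: the Product team 8/11 = 72.7%, Team Beta 223/364 = 61.3% → the Product team
P2: the Product team 148/259 = 57.1%, Team Beta 38/76 = 50.0% → the Product team
P0: the Product team 93/240 = 38.8%, Team Beta 9/28 = 32.1% → the Product team
P1: the Product team 103/189 = 54.5%, Team Beta 100/228 = 43.9% → the Product team
Overall: the Product team 352/699 = 50.4%, Team Beta 370/696 = 53.2% → Team Beta
The Product team wins each ticket group but Team Beta wins overall — the comparison reverses. The Product team's tickets skew toward P0, which has a lower base rate.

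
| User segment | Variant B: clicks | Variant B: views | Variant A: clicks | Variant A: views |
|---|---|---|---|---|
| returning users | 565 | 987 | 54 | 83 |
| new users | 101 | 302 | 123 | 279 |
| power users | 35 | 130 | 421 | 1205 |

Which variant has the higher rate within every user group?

Variant A

Returning users: Variant B 565/987 = 57.2%, Variant A 54/83 = 65.1% → Variant A
New users: Variant B 101/302 = 33.4%, Variant A 123/279 = 44.1% → Variant A
Power users: Variant B 35/130 = 26.9%, Variant A 421/1205 = 34.9% → Variant A
Variant A has the higher rate in all 3 groups.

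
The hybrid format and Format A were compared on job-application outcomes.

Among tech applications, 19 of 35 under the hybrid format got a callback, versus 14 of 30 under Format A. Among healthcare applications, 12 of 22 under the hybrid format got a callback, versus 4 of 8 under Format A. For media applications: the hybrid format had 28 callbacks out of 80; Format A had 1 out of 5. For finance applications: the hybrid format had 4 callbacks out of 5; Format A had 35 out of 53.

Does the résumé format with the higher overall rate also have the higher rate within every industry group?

Tech: the hybrid format 19/35 = 54.3%, Format A 14/30 = 46.7% → the hybrid format
Healthcare: the hybrid format 12/22 = 54.5%, Format A 4/8 = 50.0% → the hybrid format
Media: the hybrid format 28/80 = 35.0%, Format A 1/5 = 20.0% → the hybrid format
Finance: the hybrid format 4/5 = 80.0%, Format A 35/53 = 66.0% → the hybrid format
Overall: the hybrid format 63/142 = 44.4%, Format A 54/96 = 56.2% → Format A
The hybrid format wins each industry group but Format A wins overall — the comparison reverses. The hybrid format's applications skew toward media, which has a lower base rate.

No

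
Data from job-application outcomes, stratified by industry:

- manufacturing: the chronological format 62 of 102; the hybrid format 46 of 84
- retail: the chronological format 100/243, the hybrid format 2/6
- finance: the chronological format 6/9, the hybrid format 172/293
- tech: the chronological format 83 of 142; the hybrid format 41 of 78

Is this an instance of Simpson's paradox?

Yes

Manufacturing: the chronological format 62/102 = 60.8%, the hybrid format 46/84 = 54.8% → the chronological format
Retail: the chronological format 100/243 = 41.2%, the hybrid format 2/6 = 33.3% → the chronological format
Finance: the chronological format 6/9 = 66.7%, the hybrid format 172/293 = 58.7% → the chronological format
Tech: the chronological format 83/142 = 58.5%, the hybrid format 41/78 = 52.6% → the chronological format
Overall: the chronological format 251/496 = 50.6%, the hybrid format 261/461 = 56.6% → the hybrid format
The chronological format wins each industry group but the hybrid format wins overall — the comparison reverses. The chronological format's applications skew toward retail, which has a lower base rate.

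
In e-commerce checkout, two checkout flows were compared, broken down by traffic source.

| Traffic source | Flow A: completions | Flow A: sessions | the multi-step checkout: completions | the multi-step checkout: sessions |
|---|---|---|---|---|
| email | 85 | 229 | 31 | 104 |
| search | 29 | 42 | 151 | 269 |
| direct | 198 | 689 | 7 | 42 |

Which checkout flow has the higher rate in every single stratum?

Flow A

Email: Flow A 85/229 = 37.1%, the multi-step checkout 31/104 = 29.8% → Flow A
Search: Flow A 29/42 = 69.0%, the multi-step checkout 151/269 = 56.1% → Flow A
Direct: Flow A 198/689 = 28.7%, the multi-step checkout 7/42 = 16.7% → Flow A
Flow A has the higher rate in all 3 groups.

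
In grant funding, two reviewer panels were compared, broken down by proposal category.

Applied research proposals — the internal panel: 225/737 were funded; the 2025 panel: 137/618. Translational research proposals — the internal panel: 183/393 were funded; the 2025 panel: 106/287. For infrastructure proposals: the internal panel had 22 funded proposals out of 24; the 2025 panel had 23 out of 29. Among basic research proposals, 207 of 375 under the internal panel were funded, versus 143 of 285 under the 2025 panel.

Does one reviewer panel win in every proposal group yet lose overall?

Applied research: the internal panel 225/737 = 30.5%, the 2025 panel 137/618 = 22.2% → the internal panel
Translational research: the internal panel 183/393 = 46.6%, the 2025 panel 106/287 = 36.9% → the internal panel
Infrastructure: the internal panel 22/24 = 91.7%, the 2025 panel 23/29 = 79.3% → the internal panel
Basic research: the internal panel 207/375 = 55.2%, the 2025 panel 143/285 = 50.2% → the internal panel
Overall: the internal panel 637/1529 = 41.7%, the 2025 panel 409/1219 = 33.6% → the internal panel
The internal panel wins overall and in every proposal group — no reversal.

No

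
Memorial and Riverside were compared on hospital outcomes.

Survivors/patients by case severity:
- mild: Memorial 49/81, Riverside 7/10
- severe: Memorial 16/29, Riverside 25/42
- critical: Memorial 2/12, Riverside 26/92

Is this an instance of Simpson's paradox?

Yes

Mild: Memorial 49/81 = 60.5%, Riverside 7/10 = 70.0% → Riverside
Severe: Memorial 16/29 = 55.2%, Riverside 25/42 = 59.5% → Riverside
Critical: Memorial 2/12 = 16.7%, Riverside 26/92 = 28.3% → Riverside
Overall: Memorial 67/122 = 54.9%, Riverside 58/144 = 40.3% → Memorial
Riverside wins each case group but Memorial wins overall — the comparison reverses. Riverside's patients skew toward critical, which has a lower base rate.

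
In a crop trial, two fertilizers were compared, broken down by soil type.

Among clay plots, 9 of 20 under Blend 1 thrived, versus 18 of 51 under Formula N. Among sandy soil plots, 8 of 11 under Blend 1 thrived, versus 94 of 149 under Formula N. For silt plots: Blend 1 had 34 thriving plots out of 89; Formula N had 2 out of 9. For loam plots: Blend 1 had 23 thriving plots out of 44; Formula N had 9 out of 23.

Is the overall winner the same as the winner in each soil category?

No

Clay: Blend 1 9/20 = 45.0%, Formula N 18/51 = 35.3% → Blend 1
Sandy soil: Blend 1 8/11 = 72.7%, Formula N 94/149 = 63.1% → Blend 1
Silt: Blend 1 34/89 = 38.2%, Formula N 2/9 = 22.2% → Blend 1
Loam: Blend 1 23/44 = 52.3%, Formula N 9/23 = 39.1% → Blend 1
Overall: Blend 1 74/164 = 45.1%, Formula N 123/232 = 53.0% → Formula N
Blend 1 wins each soil group but Formula N wins overall — the comparison reverses. Blend 1's plots skew toward silt, which has a lower base rate.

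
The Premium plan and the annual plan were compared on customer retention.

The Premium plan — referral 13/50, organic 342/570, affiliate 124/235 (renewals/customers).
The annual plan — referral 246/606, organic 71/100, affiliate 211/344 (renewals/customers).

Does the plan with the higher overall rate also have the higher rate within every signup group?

No

Referral: the Premium plan 13/50 = 26.0%, the annual plan 246/606 = 40.6% → the annual plan
Organic: the Premium plan 342/570 = 60.0%, the annual plan 71/100 = 71.0% → the annual plan
Affiliate: the Premium plan 124/235 = 52.8%, the annual plan 211/344 = 61.3% → the annual plan
Overall: the Premium plan 479/855 = 56.0%, the annual plan 528/1050 = 50.3% → the Premium plan
The annual plan wins each signup group but the Premium plan wins overall — the comparison reverses. The annual plan's customers skew toward referral, which has a lower base rate.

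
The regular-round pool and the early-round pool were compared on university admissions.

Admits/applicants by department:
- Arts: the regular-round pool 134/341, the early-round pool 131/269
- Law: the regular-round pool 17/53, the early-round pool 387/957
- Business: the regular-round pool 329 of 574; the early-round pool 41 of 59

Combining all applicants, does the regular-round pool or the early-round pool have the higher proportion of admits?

the regular-round pool

Arts: the regular-round pool 134/341 = 39.3%, the early-round pool 131/269 = 48.7% → the early-round pool
Law: the regular-round pool 17/53 = 32.1%, the early-round pool 387/957 = 40.4% → the early-round pool
Business: the regular-round pool 329/574 = 57.3%, the early-round pool 41/59 = 69.5% → the early-round pool
Overall: the regular-round pool 480/968 = 49.6%, the early-round pool 559/1285 = 43.5% → the regular-round pool
(The early-round pool wins every department group but the regular-round pool wins overall — the early-round pool's applicants skew toward the low-rate Law group.)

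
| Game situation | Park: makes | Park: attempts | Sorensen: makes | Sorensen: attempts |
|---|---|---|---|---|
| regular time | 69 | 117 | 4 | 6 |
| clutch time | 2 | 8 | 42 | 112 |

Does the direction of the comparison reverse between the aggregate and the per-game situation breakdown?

Yes

Regular time: Park 69/117 = 59.0%, Sorensen 4/6 = 66.7% → Sorensen
Clutch time: Park 2/8 = 25.0%, Sorensen 42/112 = 37.5% → Sorensen
Overall: Park 71/125 = 56.8%, Sorensen 46/118 = 39.0% → Park
Sorensen wins each game group but Park wins overall — the comparison reverses. Sorensen's attempts skew toward clutch time, which has a lower base rate.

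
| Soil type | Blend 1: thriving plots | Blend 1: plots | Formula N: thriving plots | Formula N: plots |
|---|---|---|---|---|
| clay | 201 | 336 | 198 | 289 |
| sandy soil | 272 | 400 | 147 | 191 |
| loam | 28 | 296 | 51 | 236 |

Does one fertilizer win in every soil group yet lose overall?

Clay: Blend 1 201/336 = 59.8%, Formula N 198/289 = 68.5% → Formula N
Sandy soil: Blend 1 272/400 = 68.0%, Formula N 147/191 = 77.0% → Formula N
Loam: Blend 1 28/296 = 9.5%, Formula N 51/236 = 21.6% → Formula N
Overall: Blend 1 501/1032 = 48.5%, Formula N 396/716 = 55.3% → Formula N
Formula N wins overall and in every soil group — no reversal.

No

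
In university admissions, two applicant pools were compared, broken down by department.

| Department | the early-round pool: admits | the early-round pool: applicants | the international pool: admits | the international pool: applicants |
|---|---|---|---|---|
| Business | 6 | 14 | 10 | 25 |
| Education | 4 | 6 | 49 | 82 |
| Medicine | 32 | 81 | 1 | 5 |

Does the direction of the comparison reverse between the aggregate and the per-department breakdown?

Yes

Business: the early-round pool 6/14 = 42.9%, the international pool 10/25 = 40.0% → the early-round pool
Education: the early-round pool 4/6 = 66.7%, the international pool 49/82 = 59.8% → the early-round pool
Medicine: the early-round pool 32/81 = 39.5%, the international pool 1/5 = 20.0% → the early-round pool
Overall: the early-round pool 42/101 = 41.6%, the international pool 60/112 = 53.6% → the international pool
The early-round pool wins each department group but the international pool wins overall — the comparison reverses. The early-round pool's applicants skew toward Medicine, which has a lower base rate.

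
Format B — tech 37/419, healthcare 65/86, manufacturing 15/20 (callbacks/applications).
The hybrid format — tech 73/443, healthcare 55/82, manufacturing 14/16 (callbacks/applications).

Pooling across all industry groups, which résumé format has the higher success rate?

Tech: Format B 37/419 = 8.8%, the hybrid format 73/443 = 16.5% → the hybrid format
Healthcare: Format B 65/86 = 75.6%, the hybrid format 55/82 = 67.1% → Format B
Manufacturing: Format B 15/20 = 75.0%, the hybrid format 14/16 = 87.5% → the hybrid format
Overall: Format B 117/525 = 22.3%, the hybrid format 142/541 = 26.2% → the hybrid format
(Neither sweeps every industry group, but the hybrid format has the higher pooled rate.)

the hybrid format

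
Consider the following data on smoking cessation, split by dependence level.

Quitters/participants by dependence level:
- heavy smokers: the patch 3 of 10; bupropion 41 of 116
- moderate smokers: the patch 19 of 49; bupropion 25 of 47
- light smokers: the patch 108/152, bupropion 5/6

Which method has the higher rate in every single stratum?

bupropion

Heavy smokers: the patch 3/10 = 30.0%, bupropion 41/116 = 35.3% → bupropion
Moderate smokers: the patch 19/49 = 38.8%, bupropion 25/47 = 53.2% → bupropion
Light smokers: the patch 108/152 = 71.1%, bupropion 5/6 = 83.3% → bupropion
Bupropion has the higher rate in all 3 groups.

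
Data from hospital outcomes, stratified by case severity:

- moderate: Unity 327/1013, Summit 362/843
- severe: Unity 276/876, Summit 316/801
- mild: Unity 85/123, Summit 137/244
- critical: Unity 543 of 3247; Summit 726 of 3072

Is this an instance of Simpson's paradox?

No

Moderate: Unity 327/1013 = 32.3%, Summit 362/843 = 42.9% → Summit
Severe: Unity 276/876 = 31.5%, Summit 316/801 = 39.5% → Summit
Mild: Unity 85/123 = 69.1%, Summit 137/244 = 56.1% → Unity
Critical: Unity 543/3247 = 16.7%, Summit 726/3072 = 23.6% → Summit
Overall: Unity 1231/5259 = 23.4%, Summit 1541/4960 = 31.1% → Summit
Neither sweeps: Unity wins 1 of 4 groups, Summit wins 3. Summit wins overall but not every group — no Simpson reversal.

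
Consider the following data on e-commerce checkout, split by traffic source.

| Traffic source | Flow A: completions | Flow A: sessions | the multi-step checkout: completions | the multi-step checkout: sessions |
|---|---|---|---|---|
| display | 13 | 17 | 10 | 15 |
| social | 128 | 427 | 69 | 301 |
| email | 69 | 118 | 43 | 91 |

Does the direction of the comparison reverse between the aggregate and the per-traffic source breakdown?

Display: Flow A 13/17 = 76.5%, the multi-step checkout 10/15 = 66.7% → Flow A
Social: Flow A 128/427 = 30.0%, the multi-step checkout 69/301 = 22.9% → Flow A
Email: Flow A 69/118 = 58.5%, the multi-step checkout 43/91 = 47.3% → Flow A
Overall: Flow A 210/562 = 37.4%, the multi-step checkout 122/407 = 30.0% → Flow A
Flow A wins overall and in every traffic group — no reversal.

No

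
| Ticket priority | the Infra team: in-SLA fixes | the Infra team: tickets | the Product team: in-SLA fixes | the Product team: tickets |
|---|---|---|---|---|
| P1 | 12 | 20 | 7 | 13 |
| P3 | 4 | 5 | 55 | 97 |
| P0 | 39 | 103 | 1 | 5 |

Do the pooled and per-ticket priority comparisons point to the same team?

P1: the Infra team 12/20 = 60.0%, the Product team 7/13 = 53.8% → the Infra team
P3: the Infra team 4/5 = 80.0%, the Product team 55/97 = 56.7% → the Infra team
P0: the Infra team 39/103 = 37.9%, the Product team 1/5 = 20.0% → the Infra team
Overall: the Infra team 55/128 = 43.0%, the Product team 63/115 = 54.8% → the Product team
The Infra team wins each ticket group but the Product team wins overall — the comparison reverses. The Infra team's tickets skew toward P0, which has a lower base rate.

No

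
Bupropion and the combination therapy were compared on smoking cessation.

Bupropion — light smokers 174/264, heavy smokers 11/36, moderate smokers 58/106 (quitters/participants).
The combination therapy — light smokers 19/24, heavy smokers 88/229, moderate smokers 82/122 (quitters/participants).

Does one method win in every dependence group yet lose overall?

Yes

Light smokers: bupropion 174/264 = 65.9%, the combination therapy 19/24 = 79.2% → the combination therapy
Heavy smokers: bupropion 11/36 = 30.6%, the combination therapy 88/229 = 38.4% → the combination therapy
Moderate smokers: bupropion 58/106 = 54.7%, the combination therapy 82/122 = 67.2% → the combination therapy
Overall: bupropion 243/406 = 59.9%, the combination therapy 189/375 = 50.4% → bupropion
The combination therapy wins each dependence group but bupropion wins overall — the comparison reverses. The combination therapy's participants skew toward heavy smokers, which has a lower base rate.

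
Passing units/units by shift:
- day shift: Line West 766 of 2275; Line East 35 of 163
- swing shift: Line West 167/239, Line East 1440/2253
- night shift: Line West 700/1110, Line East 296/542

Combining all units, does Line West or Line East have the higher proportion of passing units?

Line East

Day shift: Line West 766/2275 = 33.7%, Line East 35/163 = 21.5% → Line West
Swing shift: Line West 167/239 = 69.9%, Line East 1440/2253 = 63.9% → Line West
Night shift: Line West 700/1110 = 63.1%, Line East 296/542 = 54.6% → Line West
Overall: Line West 1633/3624 = 45.1%, Line East 1771/2958 = 59.9% → Line East
(Line West wins every shift group but Line East wins overall — Line West's units skew toward the low-rate day shift group.)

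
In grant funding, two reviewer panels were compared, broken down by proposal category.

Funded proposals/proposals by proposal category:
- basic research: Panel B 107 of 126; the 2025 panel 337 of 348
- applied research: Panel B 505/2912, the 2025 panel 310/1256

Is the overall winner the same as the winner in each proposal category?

Yes

Basic research: Panel B 107/126 = 84.9%, the 2025 panel 337/348 = 96.8% → the 2025 panel
Applied research: Panel B 505/2912 = 17.3%, the 2025 panel 310/1256 = 24.7% → the 2025 panel
Overall: Panel B 612/3038 = 20.1%, the 2025 panel 647/1604 = 40.3% → the 2025 panel
The 2025 panel wins overall and in every proposal group — no reversal.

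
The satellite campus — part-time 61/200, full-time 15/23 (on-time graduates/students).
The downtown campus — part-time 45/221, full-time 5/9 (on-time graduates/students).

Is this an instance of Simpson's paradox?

No

Part-time: the satellite campus 61/200 = 30.5%, the downtown campus 45/221 = 20.4% → the satellite campus
Full-time: the satellite campus 15/23 = 65.2%, the downtown campus 5/9 = 55.6% → the satellite campus
Overall: the satellite campus 76/223 = 34.1%, the downtown campus 50/230 = 21.7% → the satellite campus
The satellite campus wins overall and in every enrollment group — no reversal.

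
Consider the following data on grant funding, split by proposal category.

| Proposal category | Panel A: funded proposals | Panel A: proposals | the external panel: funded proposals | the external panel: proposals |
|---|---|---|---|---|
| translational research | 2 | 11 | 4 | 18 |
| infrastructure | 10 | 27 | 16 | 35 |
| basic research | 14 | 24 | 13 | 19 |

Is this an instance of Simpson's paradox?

No

Translational research: Panel A 2/11 = 18.2%, the external panel 4/18 = 22.2% → the external panel
Infrastructure: Panel A 10/27 = 37.0%, the external panel 16/35 = 45.7% → the external panel
Basic research: Panel A 14/24 = 58.3%, the external panel 13/19 = 68.4% → the external panel
Overall: Panel A 26/62 = 41.9%, the external panel 33/72 = 45.8% → the external panel
The external panel wins overall and in every proposal group — no reversal.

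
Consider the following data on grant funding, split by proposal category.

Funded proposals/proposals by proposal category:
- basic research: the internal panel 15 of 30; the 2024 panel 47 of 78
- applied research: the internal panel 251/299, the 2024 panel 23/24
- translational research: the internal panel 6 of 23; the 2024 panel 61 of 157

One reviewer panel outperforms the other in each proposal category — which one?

the 2024 panel

Basic research: the internal panel 15/30 = 50.0%, the 2024 panel 47/78 = 60.3% → the 2024 panel
Applied research: the internal panel 251/299 = 83.9%, the 2024 panel 23/24 = 95.8% → the 2024 panel
Translational research: the internal panel 6/23 = 26.1%, the 2024 panel 61/157 = 38.9% → the 2024 panel
The 2024 panel has the higher rate in all 3 groups.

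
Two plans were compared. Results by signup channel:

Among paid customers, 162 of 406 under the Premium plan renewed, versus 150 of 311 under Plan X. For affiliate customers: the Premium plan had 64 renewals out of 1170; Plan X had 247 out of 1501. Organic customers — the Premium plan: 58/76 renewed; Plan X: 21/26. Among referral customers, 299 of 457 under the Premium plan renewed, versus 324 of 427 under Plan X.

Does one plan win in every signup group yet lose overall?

Paid: the Premium plan 162/406 = 39.9%, Plan X 150/311 = 48.2% → Plan X
Affiliate: the Premium plan 64/1170 = 5.5%, Plan X 247/1501 = 16.5% → Plan X
Organic: the Premium plan 58/76 = 76.3%, Plan X 21/26 = 80.8% → Plan X
Referral: the Premium plan 299/457 = 65.4%, Plan X 324/427 = 75.9% → Plan X
Overall: the Premium plan 583/2109 = 27.6%, Plan X 742/2265 = 32.8% → Plan X
Plan X wins overall and in every signup group — no reversal.

No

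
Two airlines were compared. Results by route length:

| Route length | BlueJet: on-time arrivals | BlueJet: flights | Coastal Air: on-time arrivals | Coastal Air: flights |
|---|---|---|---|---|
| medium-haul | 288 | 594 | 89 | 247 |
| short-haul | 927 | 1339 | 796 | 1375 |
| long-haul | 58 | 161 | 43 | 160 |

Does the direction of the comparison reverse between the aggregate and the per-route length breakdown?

Medium-haul: BlueJet 288/594 = 48.5%, Coastal Air 89/247 = 36.0% → BlueJet
Short-haul: BlueJet 927/1339 = 69.2%, Coastal Air 796/1375 = 57.9% → BlueJet
Long-haul: BlueJet 58/161 = 36.0%, Coastal Air 43/160 = 26.9% → BlueJet
Overall: BlueJet 1273/2094 = 60.8%, Coastal Air 928/1782 = 52.1% → BlueJet
BlueJet wins overall and in every route group — no reversal.

No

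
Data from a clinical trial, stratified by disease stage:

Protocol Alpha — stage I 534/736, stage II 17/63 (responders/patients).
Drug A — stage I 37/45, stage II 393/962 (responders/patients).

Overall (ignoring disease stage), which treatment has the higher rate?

Stage I: Protocol Alpha 534/736 = 72.6%, Drug A 37/45 = 82.2% → Drug A
Stage II: Protocol Alpha 17/63 = 27.0%, Drug A 393/962 = 40.9% → Drug A
Overall: Protocol Alpha 551/799 = 69.0%, Drug A 430/1007 = 42.7% → Protocol Alpha
(Drug A wins every disease group but Protocol Alpha wins overall — Drug A's patients skew toward the low-rate stage II group.)

Protocol Alpha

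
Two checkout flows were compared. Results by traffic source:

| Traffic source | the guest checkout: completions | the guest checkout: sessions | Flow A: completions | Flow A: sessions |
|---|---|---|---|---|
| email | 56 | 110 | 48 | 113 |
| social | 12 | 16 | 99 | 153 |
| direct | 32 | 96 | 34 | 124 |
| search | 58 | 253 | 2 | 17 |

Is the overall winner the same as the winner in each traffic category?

No

Email: the guest checkout 56/110 = 50.9%, Flow A 48/113 = 42.5% → the guest checkout
Social: the guest checkout 12/16 = 75.0%, Flow A 99/153 = 64.7% → the guest checkout
Direct: the guest checkout 32/96 = 33.3%, Flow A 34/124 = 27.4% → the guest checkout
Search: the guest checkout 58/253 = 22.9%, Flow A 2/17 = 11.8% → the guest checkout
Overall: the guest checkout 158/475 = 33.3%, Flow A 183/407 = 45.0% → Flow A
The guest checkout wins each traffic group but Flow A wins overall — the comparison reverses. The guest checkout's sessions skew toward search, which has a lower base rate.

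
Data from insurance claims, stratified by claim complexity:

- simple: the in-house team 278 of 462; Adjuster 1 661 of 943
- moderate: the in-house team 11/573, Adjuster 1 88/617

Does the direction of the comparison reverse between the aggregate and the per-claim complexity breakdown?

No

Simple: the in-house team 278/462 = 60.2%, Adjuster 1 661/943 = 70.1% → Adjuster 1
Moderate: the in-house team 11/573 = 1.9%, Adjuster 1 88/617 = 14.3% → Adjuster 1
Overall: the in-house team 289/1035 = 27.9%, Adjuster 1 749/1560 = 48.0% → Adjuster 1
Adjuster 1 wins overall and in every claim group — no reversal.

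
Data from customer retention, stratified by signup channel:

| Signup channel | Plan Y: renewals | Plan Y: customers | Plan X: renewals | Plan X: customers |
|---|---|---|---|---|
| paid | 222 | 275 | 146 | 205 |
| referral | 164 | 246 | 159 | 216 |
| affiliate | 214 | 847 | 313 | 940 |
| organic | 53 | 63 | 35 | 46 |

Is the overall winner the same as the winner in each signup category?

No

Paid: Plan Y 222/275 = 80.7%, Plan X 146/205 = 71.2% → Plan Y
Referral: Plan Y 164/246 = 66.7%, Plan X 159/216 = 73.6% → Plan X
Affiliate: Plan Y 214/847 = 25.3%, Plan X 313/940 = 33.3% → Plan X
Organic: Plan Y 53/63 = 84.1%, Plan X 35/46 = 76.1% → Plan Y
Overall: Plan Y 653/1431 = 45.6%, Plan X 653/1407 = 46.4% → Plan X
Neither sweeps: Plan Y wins 2 of 4 groups, Plan X wins 2. Plan X wins overall but not every group — no Simpson reversal.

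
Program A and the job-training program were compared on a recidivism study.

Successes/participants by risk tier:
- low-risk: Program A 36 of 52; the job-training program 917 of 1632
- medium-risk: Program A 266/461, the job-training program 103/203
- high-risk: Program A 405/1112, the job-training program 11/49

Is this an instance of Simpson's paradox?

Yes

Low-risk: Program A 36/52 = 69.2%, the job-training program 917/1632 = 56.2% → Program A
Medium-risk: Program A 266/461 = 57.7%, the job-training program 103/203 = 50.7% → Program A
High-risk: Program A 405/1112 = 36.4%, the job-training program 11/49 = 22.4% → Program A
Overall: Program A 707/1625 = 43.5%, the job-training program 1031/1884 = 54.7% → the job-training program
Program A wins each risk group but the job-training program wins overall — the comparison reverses. Program A's participants skew toward high-risk, which has a lower base rate.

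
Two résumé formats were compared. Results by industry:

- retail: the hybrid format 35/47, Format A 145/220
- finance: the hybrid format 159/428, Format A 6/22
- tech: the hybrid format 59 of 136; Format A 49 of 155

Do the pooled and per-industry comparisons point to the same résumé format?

Retail: the hybrid format 35/47 = 74.5%, Format A 145/220 = 65.9% → the hybrid format
Finance: the hybrid format 159/428 = 37.1%, Format A 6/22 = 27.3% → the hybrid format
Tech: the hybrid format 59/136 = 43.4%, Format A 49/155 = 31.6% → the hybrid format
Overall: the hybrid format 253/611 = 41.4%, Format A 200/397 = 50.4% → Format A
The hybrid format wins each industry group but Format A wins overall — the comparison reverses. The hybrid format's applications skew toward finance, which has a lower base rate.

No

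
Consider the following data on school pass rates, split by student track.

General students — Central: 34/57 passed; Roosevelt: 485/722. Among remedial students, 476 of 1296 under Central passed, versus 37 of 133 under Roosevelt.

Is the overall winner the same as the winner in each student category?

No

General: Central 34/57 = 59.6%, Roosevelt 485/722 = 67.2% → Roosevelt
Remedial: Central 476/1296 = 36.7%, Roosevelt 37/133 = 27.8% → Central
Overall: Central 510/1353 = 37.7%, Roosevelt 522/855 = 61.1% → Roosevelt
Neither sweeps: Central wins 1 of 2 groups, Roosevelt wins 1. Roosevelt wins overall but not every group — no Simpson reversal.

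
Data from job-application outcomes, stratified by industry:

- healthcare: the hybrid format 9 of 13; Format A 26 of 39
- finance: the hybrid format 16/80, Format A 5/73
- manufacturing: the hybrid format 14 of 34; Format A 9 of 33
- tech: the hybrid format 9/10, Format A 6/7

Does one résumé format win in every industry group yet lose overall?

Healthcare: the hybrid format 9/13 = 69.2%, Format A 26/39 = 66.7% → the hybrid format
Finance: the hybrid format 16/80 = 20.0%, Format A 5/73 = 6.8% → the hybrid format
Manufacturing: the hybrid format 14/34 = 41.2%, Format A 9/33 = 27.3% → the hybrid format
Tech: the hybrid format 9/10 = 90.0%, Format A 6/7 = 85.7% → the hybrid format
Overall: the hybrid format 48/137 = 35.0%, Format A 46/152 = 30.3% → the hybrid format
The hybrid format wins overall and in every industry group — no reversal.

No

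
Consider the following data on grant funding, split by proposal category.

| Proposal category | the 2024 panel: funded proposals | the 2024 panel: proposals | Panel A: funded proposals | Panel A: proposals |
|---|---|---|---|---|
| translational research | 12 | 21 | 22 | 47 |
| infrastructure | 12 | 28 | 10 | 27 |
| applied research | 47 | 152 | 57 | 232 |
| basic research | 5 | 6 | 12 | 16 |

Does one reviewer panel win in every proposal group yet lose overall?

No

Translational research: the 2024 panel 12/21 = 57.1%, Panel A 22/47 = 46.8% → the 2024 panel
Infrastructure: the 2024 panel 12/28 = 42.9%, Panel A 10/27 = 37.0% → the 2024 panel
Applied research: the 2024 panel 47/152 = 30.9%, Panel A 57/232 = 24.6% → the 2024 panel
Basic research: the 2024 panel 5/6 = 83.3%, Panel A 12/16 = 75.0% → the 2024 panel
Overall: the 2024 panel 76/207 = 36.7%, Panel A 101/322 = 31.4% → the 2024 panel
The 2024 panel wins overall and in every proposal group — no reversal.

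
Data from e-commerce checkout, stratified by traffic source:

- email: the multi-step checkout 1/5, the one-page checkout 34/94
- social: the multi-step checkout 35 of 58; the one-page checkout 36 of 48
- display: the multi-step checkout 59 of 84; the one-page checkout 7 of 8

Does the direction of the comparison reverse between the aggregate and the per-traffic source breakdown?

Yes

Email: the multi-step checkout 1/5 = 20.0%, the one-page checkout 34/94 = 36.2% → the one-page checkout
Social: the multi-step checkout 35/58 = 60.3%, the one-page checkout 36/48 = 75.0% → the one-page checkout
Display: the multi-step checkout 59/84 = 70.2%, the one-page checkout 7/8 = 87.5% → the one-page checkout
Overall: the multi-step checkout 95/147 = 64.6%, the one-page checkout 77/150 = 51.3% → the multi-step checkout
The one-page checkout wins each traffic group but the multi-step checkout wins overall — the comparison reverses. The one-page checkout's sessions skew toward email, which has a lower base rate.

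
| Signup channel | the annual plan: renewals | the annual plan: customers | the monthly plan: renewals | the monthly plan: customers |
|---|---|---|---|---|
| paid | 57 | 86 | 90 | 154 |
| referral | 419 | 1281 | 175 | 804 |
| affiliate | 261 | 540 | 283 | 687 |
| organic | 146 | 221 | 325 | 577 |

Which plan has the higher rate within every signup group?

the annual plan

Paid: the annual plan 57/86 = 66.3%, the monthly plan 90/154 = 58.4% → the annual plan
Referral: the annual plan 419/1281 = 32.7%, the monthly plan 175/804 = 21.8% → the annual plan
Affiliate: the annual plan 261/540 = 48.3%, the monthly plan 283/687 = 41.2% → the annual plan
Organic: the annual plan 146/221 = 66.1%, the monthly plan 325/577 = 56.3% → the annual plan
The annual plan has the higher rate in all 4 groups.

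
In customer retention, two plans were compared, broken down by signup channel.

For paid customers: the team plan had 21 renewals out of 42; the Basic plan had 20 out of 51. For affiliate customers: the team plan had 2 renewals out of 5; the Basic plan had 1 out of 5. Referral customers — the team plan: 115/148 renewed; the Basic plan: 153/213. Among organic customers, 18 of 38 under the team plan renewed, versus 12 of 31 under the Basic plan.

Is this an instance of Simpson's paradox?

Paid: the team plan 21/42 = 50.0%, the Basic plan 20/51 = 39.2% → the team plan
Affiliate: the team plan 2/5 = 40.0%, the Basic plan 1/5 = 20.0% → the team plan
Referral: the team plan 115/148 = 77.7%, the Basic plan 153/213 = 71.8% → the team plan
Organic: the team plan 18/38 = 47.4%, the Basic plan 12/31 = 38.7% → the team plan
Overall: the team plan 156/233 = 67.0%, the Basic plan 186/300 = 62.0% → the team plan
The team plan wins overall and in every signup group — no reversal.

No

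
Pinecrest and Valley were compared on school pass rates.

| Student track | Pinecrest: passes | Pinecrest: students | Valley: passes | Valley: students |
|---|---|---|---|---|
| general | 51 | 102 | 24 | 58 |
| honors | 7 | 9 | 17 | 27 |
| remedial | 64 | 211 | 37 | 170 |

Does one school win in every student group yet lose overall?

No

General: Pinecrest 51/102 = 50.0%, Valley 24/58 = 41.4% → Pinecrest
Honors: Pinecrest 7/9 = 77.8%, Valley 17/27 = 63.0% → Pinecrest
Remedial: Pinecrest 64/211 = 30.3%, Valley 37/170 = 21.8% → Pinecrest
Overall: Pinecrest 122/322 = 37.9%, Valley 78/255 = 30.6% → Pinecrest
Pinecrest wins overall and in every student group — no reversal.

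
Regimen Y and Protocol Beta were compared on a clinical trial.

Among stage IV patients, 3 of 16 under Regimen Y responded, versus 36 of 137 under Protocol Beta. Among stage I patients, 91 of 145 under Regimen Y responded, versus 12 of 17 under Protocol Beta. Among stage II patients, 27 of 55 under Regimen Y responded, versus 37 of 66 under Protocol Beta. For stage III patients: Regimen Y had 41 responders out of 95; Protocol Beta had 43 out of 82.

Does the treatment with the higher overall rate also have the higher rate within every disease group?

No

Stage IV: Regimen Y 3/16 = 18.8%, Protocol Beta 36/137 = 26.3% → Protocol Beta
Stage I: Regimen Y 91/145 = 62.8%, Protocol Beta 12/17 = 70.6% → Protocol Beta
Stage II: Regimen Y 27/55 = 49.1%, Protocol Beta 37/66 = 56.1% → Protocol Beta
Stage III: Regimen Y 41/95 = 43.2%, Protocol Beta 43/82 = 52.4% → Protocol Beta
Overall: Regimen Y 162/311 = 52.1%, Protocol Beta 128/302 = 42.4% → Regimen Y
Protocol Beta wins each disease group but Regimen Y wins overall — the comparison reverses. Protocol Beta's patients skew toward stage IV, which has a lower base rate.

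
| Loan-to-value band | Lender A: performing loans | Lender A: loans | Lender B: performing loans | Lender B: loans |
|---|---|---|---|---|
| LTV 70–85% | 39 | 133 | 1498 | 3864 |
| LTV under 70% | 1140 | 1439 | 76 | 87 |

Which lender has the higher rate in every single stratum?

LTV 70–85%: Lender A 39/133 = 29.3%, Lender B 1498/3864 = 38.8% → Lender B
LTV under 70%: Lender A 1140/1439 = 79.2%, Lender B 76/87 = 87.4% → Lender B
Lender B has the higher rate in both groups.

Lender B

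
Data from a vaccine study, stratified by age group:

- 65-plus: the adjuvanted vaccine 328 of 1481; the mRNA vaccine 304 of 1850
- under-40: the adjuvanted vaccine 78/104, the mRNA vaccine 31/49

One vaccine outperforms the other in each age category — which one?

the adjuvanted vaccine

65-plus: the adjuvanted vaccine 328/1481 = 22.1%, the mRNA vaccine 304/1850 = 16.4% → the adjuvanted vaccine
Under-40: the adjuvanted vaccine 78/104 = 75.0%, the mRNA vaccine 31/49 = 63.3% → the adjuvanted vaccine
The adjuvanted vaccine has the higher rate in both groups.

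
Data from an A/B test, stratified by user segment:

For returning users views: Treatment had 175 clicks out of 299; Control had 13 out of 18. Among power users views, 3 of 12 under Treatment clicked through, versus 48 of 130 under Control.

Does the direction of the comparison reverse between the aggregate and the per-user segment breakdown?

Yes

Returning users: Treatment 175/299 = 58.5%, Control 13/18 = 72.2% → Control
Power users: Treatment 3/12 = 25.0%, Control 48/130 = 36.9% → Control
Overall: Treatment 178/311 = 57.2%, Control 61/148 = 41.2% → Treatment
Control wins each user group but Treatment wins overall — the comparison reverses. Control's views skew toward power users, which has a lower base rate.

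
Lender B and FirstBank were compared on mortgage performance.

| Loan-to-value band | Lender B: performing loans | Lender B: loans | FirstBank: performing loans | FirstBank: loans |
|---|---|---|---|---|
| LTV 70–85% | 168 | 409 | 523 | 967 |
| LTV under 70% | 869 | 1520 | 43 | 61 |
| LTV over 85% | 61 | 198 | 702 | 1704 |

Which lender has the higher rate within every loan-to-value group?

LTV 70–85%: Lender B 168/409 = 41.1%, FirstBank 523/967 = 54.1% → FirstBank
LTV under 70%: Lender B 869/1520 = 57.2%, FirstBank 43/61 = 70.5% → FirstBank
LTV over 85%: Lender B 61/198 = 30.8%, FirstBank 702/1704 = 41.2% → FirstBank
FirstBank has the higher rate in all 3 groups.

FirstBank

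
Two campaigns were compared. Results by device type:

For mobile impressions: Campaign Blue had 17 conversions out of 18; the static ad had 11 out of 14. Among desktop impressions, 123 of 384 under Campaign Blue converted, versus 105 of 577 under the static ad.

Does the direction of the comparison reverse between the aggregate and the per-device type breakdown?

Mobile: Campaign Blue 17/18 = 94.4%, the static ad 11/14 = 78.6% → Campaign Blue
Desktop: Campaign Blue 123/384 = 32.0%, the static ad 105/577 = 18.2% → Campaign Blue
Overall: Campaign Blue 140/402 = 34.8%, the static ad 116/591 = 19.6% → Campaign Blue
Campaign Blue wins overall and in every device group — no reversal.

No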